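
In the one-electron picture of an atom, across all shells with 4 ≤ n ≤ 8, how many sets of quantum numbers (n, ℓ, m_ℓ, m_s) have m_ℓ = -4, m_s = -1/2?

10

Go shell by shell, enumerating (ℓ, m_ℓ) with m_ℓ = -4:
n=5 → 1; n=6 → 2; n=7 → 3; n=8 → 4.
Orbitals: 1 + 2 + 3 + 4 = 10. With m_s fixed to -1/2 there is one state per orbital, so 10 states.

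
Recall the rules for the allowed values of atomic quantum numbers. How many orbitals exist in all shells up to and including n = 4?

Total orbitals = 1² + 2² + 3² + 4² = 30.

30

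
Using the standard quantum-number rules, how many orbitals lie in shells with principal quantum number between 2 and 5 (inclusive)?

Shell n has n² orbitals: 2²=4 + 3²=9 + 4²=16 + 5²=25 = 54 orbitals.

54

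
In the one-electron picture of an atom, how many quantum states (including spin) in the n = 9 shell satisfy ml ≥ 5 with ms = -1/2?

Go through l = 0, …, 8 (the values permitted for n = 9).
Contributions: l=5 → 1; l=6 → 2; l=7 → 3; l=8 → 4.
Orbitals: 1 + 2 + 3 + 4 = 10. With ms fixed to a single value there is one state per orbital, giving 10 states.

10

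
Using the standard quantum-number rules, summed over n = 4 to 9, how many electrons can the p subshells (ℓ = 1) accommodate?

A p subshell (ℓ = 1) exists for every n ≥ 2, so shells n = 4, 5, 6, 7, 8, 9 each contribute one — 6 subshells.
Since each p subshell holds 2(2·1+1) = 6 electrons, the total is 6 × 6 = 36.

36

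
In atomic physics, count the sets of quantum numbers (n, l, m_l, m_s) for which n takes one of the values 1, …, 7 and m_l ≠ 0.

224

Work shell by shell — for each n, count the (l, m_l) pairs that satisfy m_l ≠ 0:
n=2 → 2; n=3 → 6; n=4 → 12; n=5 → 20; n=6 → 30; n=7 → 42.
Orbitals: 2 + 6 + 12 + 20 + 30 + 42 = 112. Including both spin states (m_s = ±1/2) gives 2 × 112 = 224 states.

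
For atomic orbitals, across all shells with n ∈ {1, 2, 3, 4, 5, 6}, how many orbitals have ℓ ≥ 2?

70

Treat each shell separately and count matching orbitals:
n=3 → 5; n=4 → 12; n=5 → 21; n=6 → 32.
Total orbitals: 5 + 12 + 21 + 32 = 70.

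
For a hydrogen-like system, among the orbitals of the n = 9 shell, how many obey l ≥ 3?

72

Contributions: l=3 → 7; l=4 → 9; l=5 → 11; l=6 → 13; l=7 → 15; l=8 → 17.
Total orbitals: 7 + 9 + 11 + 13 + 15 + 17 = 72.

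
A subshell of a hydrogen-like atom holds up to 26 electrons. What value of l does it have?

2(2l+1) = 26 ⇒ 2l+1 = 13 ⇒ l = 6.

l = 6 (i)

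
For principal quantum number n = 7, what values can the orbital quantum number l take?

0, 1, 2, 3, 4, 5, 6

l is an integer with 0 ≤ l ≤ n−1, so for n = 7: l = 0, 1, 2, 3, 4, 5, 6.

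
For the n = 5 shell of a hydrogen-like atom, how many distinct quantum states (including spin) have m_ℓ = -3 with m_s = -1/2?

Orbitals with m_ℓ = -3, by ℓ: ℓ=3 → 1; ℓ=4 → 1.
Orbitals: 1 + 1 = 2. With m_s fixed to a single value there is one state per orbital, giving 2 states.

2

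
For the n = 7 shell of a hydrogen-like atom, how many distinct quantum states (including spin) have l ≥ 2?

The n = 7 shell has l = 0 through 6; check each.
Contributions: l=2 → 5; l=3 → 7; l=4 → 9; l=5 → 11; l=6 → 13.
Orbitals: 5 + 7 + 9 + 11 + 13 = 45. Each orbital carries two spin states, so 45 × 2 = 90 states.

90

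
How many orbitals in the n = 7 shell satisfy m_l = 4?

Contributions: l=4 → 1; l=5 → 1; l=6 → 1.
Total orbitals: 1 + 1 + 1 = 3.

3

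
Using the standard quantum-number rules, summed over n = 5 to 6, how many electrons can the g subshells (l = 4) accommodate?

A g subshell (l = 4) exists for every n ≥ 5, so shells n = 5, 6 each contribute one — 2 subshells.
Since each g subshell holds 2(2·4+1) = 18 electrons, the total is 2 × 18 = 36.

36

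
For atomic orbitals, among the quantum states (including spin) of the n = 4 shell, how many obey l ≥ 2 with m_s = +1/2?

12

For n = 4, l ranges over 0 … 3.
Per l-value: l=2 → 5; l=3 → 7.
Orbitals: 5 + 7 = 12. With m_s fixed to a single value there is one state per orbital, giving 12 states.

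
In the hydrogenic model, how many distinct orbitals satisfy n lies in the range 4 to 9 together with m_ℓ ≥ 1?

Treat each shell separately and count matching orbitals:
n=4 → 6; n=5 → 10; n=6 → 15; n=7 → 21; n=8 → 28; n=9 → 36.
Total orbitals: 6 + 10 + 15 + 21 + 28 + 36 = 116.

116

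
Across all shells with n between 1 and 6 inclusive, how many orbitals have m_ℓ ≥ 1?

35

Go shell by shell, enumerating (ℓ, m_ℓ) with m_ℓ ≥ 1:
n=2 → 1; n=3 → 3; n=4 → 6; n=5 → 10; n=6 → 15.
Total orbitals: 1 + 3 + 6 + 10 + 15 = 35.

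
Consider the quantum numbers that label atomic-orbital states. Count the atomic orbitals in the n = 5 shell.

The n = 5 shell contains n² = 5² = 25 orbitals.

25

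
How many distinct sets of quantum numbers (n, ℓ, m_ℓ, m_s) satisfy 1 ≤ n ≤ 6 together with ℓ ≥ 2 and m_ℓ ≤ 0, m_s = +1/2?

40

Count contributing orbitals for each principal shell:
n=3 → 3; n=4 → 7; n=5 → 12; n=6 → 18.
Orbitals: 3 + 7 + 12 + 18 = 40. With m_s fixed to +1/2 there is one state per orbital, so 40 states.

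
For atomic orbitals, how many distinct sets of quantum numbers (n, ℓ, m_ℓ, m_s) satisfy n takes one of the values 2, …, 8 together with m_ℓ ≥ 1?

168

Count contributing orbitals for each principal shell:
n=2 → 1; n=3 → 3; n=4 → 6; n=5 → 10; n=6 → 15; n=7 → 21; n=8 → 28.
Orbitals: 1 + 3 + 6 + 10 + 15 + 21 + 28 = 84. Including both spin states (m_s = ±1/2) gives 2 × 84 = 168 states.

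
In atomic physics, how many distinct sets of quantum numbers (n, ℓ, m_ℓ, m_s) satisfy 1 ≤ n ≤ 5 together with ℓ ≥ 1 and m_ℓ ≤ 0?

60

Go shell by shell, enumerating (ℓ, m_ℓ) with ℓ ≥ 1 and m_ℓ ≤ 0:
n=2 → 2; n=3 → 5; n=4 → 9; n=5 → 14.
Orbitals: 2 + 5 + 9 + 14 = 30. Including both spin states (m_s = ±1/2) gives 2 × 30 = 60 states.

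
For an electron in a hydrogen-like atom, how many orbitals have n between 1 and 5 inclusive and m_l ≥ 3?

4

Work shell by shell — for each n, count the (l, m_l) pairs that satisfy m_l ≥ 3:
n=4 → 1; n=5 → 3.
Total orbitals: 1 + 3 = 4.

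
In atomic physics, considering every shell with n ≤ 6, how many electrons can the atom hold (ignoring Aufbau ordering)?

Total orbitals = 1² + 2² + 3² + 4² + 5² + 6² = 91. Doubling for spin gives 182 electrons.

182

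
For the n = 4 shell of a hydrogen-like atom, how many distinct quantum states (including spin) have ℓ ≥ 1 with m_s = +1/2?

15

Go through ℓ = 0, …, 3 (the values permitted for n = 4).
The (ℓ, m_ℓ) pairs meeting ℓ ≥ 1 give: ℓ=1 → 3; ℓ=2 → 5; ℓ=3 → 7.
Orbitals: 3 + 5 + 7 = 15. With m_s fixed to a single value there is one state per orbital, giving 15 states.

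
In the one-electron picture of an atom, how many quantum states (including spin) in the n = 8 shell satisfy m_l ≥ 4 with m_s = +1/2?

10

For n = 8, l ranges over 0 … 7.
Per l-value: l=4 → 1; l=5 → 2; l=6 → 3; l=7 → 4.
Orbitals: 1 + 2 + 3 + 4 = 10. With m_s fixed to a single value there is one state per orbital, giving 10 states.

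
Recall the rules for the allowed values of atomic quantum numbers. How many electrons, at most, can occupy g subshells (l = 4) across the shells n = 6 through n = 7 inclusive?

36

A g subshell (l = 4) exists for every n ≥ 5, so shells n = 6, 7 each contribute one — 2 subshells.
Since each g subshell holds 2(2·4+1) = 18 electrons, the total is 2 × 18 = 36.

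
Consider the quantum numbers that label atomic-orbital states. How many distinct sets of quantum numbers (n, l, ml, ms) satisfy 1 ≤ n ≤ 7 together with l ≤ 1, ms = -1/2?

25

Count contributing orbitals for each principal shell:
n=1 → 1; n=2 → 4; n=3 → 4; n=4 → 4; n=5 → 4; n=6 → 4; n=7 → 4.
Orbitals: 1 + 4 + 4 + 4 + 4 + 4 + 4 = 25. With ms fixed to -1/2 there is one state per orbital, so 25 states.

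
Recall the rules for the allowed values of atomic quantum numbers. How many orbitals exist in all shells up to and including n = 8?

Total orbitals = 1² + 2² + 3² + 4² + 5² + 6² + 7² + 8² = 204.

204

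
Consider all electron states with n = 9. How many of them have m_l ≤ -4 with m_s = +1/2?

15

For n = 9, l ranges over 0 … 8.
Per l-value: l=4 → 1; l=5 → 2; l=6 → 3; l=7 → 4; l=8 → 5.
Orbitals: 1 + 2 + 3 + 4 + 5 = 15. With m_s fixed to a single value there is one state per orbital, giving 15 states.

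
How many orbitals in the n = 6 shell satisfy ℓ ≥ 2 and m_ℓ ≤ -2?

With n = 6 the allowed ℓ are 0, 1, …, 5.
Orbitals with ℓ ≥ 2 and m_ℓ ≤ -2, by ℓ: ℓ=2 → 1; ℓ=3 → 2; ℓ=4 → 3; ℓ=5 → 4.
Total orbitals: 1 + 2 + 3 + 4 = 10.

10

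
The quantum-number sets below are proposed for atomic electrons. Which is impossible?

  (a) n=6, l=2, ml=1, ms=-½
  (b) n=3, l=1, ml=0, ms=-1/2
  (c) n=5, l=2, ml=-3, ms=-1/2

(c) has |ml| = 3 > l = 2, violating −l ≤ ml ≤ l.
The remaining sets (a), (b) satisfy all four rules.

(c)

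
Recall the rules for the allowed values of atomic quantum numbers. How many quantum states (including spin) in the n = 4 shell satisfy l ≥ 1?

30

For n = 4, l ranges over 0 … 3.
Contributions: l=1 → 3; l=2 → 5; l=3 → 7.
Orbitals: 3 + 5 + 7 = 15. Each orbital carries two spin states, so 15 × 2 = 30 states.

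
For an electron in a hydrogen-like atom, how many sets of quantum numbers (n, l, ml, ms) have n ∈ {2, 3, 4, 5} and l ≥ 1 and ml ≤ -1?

40

Per-shell orbital counts meeting the constraint:
n=2 → 1; n=3 → 3; n=4 → 6; n=5 → 10.
Orbitals: 1 + 3 + 6 + 10 = 20. Including both spin states (ms = ±1/2) gives 2 × 20 = 40 states.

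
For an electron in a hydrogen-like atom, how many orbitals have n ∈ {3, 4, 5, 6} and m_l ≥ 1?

34

For each n in the range, tally the orbitals obeying m_l ≥ 1:
n=3 → 3; n=4 → 6; n=5 → 10; n=6 → 15.
Total orbitals: 3 + 6 + 10 + 15 = 34.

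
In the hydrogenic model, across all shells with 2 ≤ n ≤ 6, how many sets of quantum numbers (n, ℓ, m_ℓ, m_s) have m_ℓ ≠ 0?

140

Work shell by shell — for each n, count the (ℓ, m_ℓ) pairs that satisfy m_ℓ ≠ 0:
n=2 → 2; n=3 → 6; n=4 → 12; n=5 → 20; n=6 → 30.
Orbitals: 2 + 6 + 12 + 20 + 30 = 70. Including both spin states (m_s = ±1/2) gives 2 × 70 = 140 states.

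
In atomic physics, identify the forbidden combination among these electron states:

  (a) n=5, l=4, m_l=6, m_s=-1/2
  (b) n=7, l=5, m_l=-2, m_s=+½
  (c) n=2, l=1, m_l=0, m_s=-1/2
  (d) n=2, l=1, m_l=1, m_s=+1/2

(a)

(a) has |m_l| = 6 > l = 4, violating −l ≤ m_l ≤ l.
The remaining sets (b), (c), (d) satisfy all four rules.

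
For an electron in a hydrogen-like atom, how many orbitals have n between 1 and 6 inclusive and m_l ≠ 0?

Per-shell orbital counts meeting the constraint:
n=2 → 2; n=3 → 6; n=4 → 12; n=5 → 20; n=6 → 30.
Total orbitals: 2 + 6 + 12 + 20 + 30 = 70.

70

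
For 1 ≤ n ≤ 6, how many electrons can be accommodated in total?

182

Total orbitals = 1² + 2² + 3² + 4² + 5² + 6² = 91. Doubling for spin gives 182 electrons.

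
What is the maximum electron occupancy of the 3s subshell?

2

A subshell with l = 0 has 2l+1 = 1 orbital, each holding 2 electrons (spin ±1/2), so 1 × 2 = 2.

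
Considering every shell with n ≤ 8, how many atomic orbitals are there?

Total orbitals = 1² + 2² + 3² + 4² + 5² + 6² + 7² + 8² = 204.

204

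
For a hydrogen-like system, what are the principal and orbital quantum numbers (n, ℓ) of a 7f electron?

The leading integer gives n = 7; the letter 'f' means ℓ = 3.

n = 7, ℓ = 3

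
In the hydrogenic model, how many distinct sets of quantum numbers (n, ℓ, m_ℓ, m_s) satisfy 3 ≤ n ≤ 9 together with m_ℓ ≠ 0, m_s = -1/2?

Go shell by shell, enumerating (ℓ, m_ℓ) with m_ℓ ≠ 0:
n=3 → 6; n=4 → 12; n=5 → 20; n=6 → 30; n=7 → 42; n=8 → 56; n=9 → 72.
Orbitals: 6 + 12 + 20 + 30 + 42 + 56 + 72 = 238. With m_s fixed to -1/2 there is one state per orbital, so 238 states.

238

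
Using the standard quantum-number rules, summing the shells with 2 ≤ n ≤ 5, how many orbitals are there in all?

Shell n has n² orbitals: 2²=4 + 3²=9 + 4²=16 + 5²=25 = 54 orbitals.

54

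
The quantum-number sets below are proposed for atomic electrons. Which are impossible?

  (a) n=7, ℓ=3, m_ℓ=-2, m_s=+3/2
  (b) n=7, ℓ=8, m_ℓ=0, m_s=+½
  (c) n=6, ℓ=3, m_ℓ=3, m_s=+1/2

(a) has m_s = +3/2, but an electron's spin must be ±1/2.
(b) has ℓ = 8 ≥ n = 7, violating 0 ≤ ℓ ≤ n−1.
The remaining set (c) satisfies all four rules.

(a) and (b)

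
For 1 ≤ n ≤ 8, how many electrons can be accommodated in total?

408

Total orbitals = 1² + 2² + 3² + 4² + 5² + 6² + 7² + 8² = 204. Doubling for spin gives 408 electrons.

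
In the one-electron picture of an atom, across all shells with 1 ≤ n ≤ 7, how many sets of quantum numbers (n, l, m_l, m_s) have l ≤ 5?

Treat each shell separately and count matching orbitals:
n=1 → 1; n=2 → 4; n=3 → 9; n=4 → 16; n=5 → 25; n=6 → 36; n=7 → 36.
Orbitals: 1 + 4 + 9 + 16 + 25 + 36 + 36 = 127. Including both spin states (m_s = ±1/2) gives 2 × 127 = 254 states.

254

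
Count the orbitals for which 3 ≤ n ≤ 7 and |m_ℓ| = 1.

Work shell by shell — for each n, count the (ℓ, m_ℓ) pairs that satisfy |m_ℓ| = 1:
n=3 → 4; n=4 → 6; n=5 → 8; n=6 → 10; n=7 → 12.
Total orbitals: 4 + 6 + 8 + 10 + 12 = 40.

40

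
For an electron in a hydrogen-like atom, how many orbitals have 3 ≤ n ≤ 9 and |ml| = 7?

For each n in the range, tally the orbitals obeying |ml| = 7:
n=8 → 2; n=9 → 4.
Total orbitals: 2 + 4 = 6.

6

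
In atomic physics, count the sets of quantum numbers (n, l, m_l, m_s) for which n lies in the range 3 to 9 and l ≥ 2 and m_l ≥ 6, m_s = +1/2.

10

For each n in the range, tally the orbitals obeying l ≥ 2 and m_l ≥ 6:
n=7 → 1; n=8 → 3; n=9 → 6.
Orbitals: 1 + 3 + 6 = 10. With m_s fixed to +1/2 there is one state per orbital, so 10 states.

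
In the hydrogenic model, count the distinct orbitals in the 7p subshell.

A subshell has 2ℓ+1 orbitals; with ℓ = 1, that's 3.

3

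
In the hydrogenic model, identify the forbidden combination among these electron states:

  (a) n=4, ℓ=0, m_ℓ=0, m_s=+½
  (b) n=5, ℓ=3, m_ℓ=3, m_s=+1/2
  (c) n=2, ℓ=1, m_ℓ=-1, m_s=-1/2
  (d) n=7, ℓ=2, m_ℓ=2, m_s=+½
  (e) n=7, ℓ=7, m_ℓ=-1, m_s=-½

(e)

(e) has ℓ = 7 ≥ n = 7, violating 0 ≤ ℓ ≤ n−1.
The remaining sets (a), (b), (c), (d) satisfy all four rules.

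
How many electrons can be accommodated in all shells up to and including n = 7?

Total orbitals = 1² + 2² + 3² + 4² + 5² + 6² + 7² = 140. Doubling for spin gives 280 electrons.

280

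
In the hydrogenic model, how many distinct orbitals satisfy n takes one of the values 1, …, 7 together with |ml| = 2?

30

Work shell by shell — for each n, count the (l, ml) pairs that satisfy |ml| = 2:
n=3 → 2; n=4 → 4; n=5 → 6; n=6 → 8; n=7 → 10.
Total orbitals: 2 + 4 + 6 + 8 + 10 = 30.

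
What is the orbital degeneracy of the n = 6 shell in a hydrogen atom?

The n = 6 shell contains n² = 6² = 36 orbitals.

36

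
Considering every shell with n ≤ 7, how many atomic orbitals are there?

Total orbitals = 1² + 2² + 3² + 4² + 5² + 6² + 7² = 140.

140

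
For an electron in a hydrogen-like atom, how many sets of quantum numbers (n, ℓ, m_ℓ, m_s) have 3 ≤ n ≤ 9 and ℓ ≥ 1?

546

Treat each shell separately and count matching orbitals:
n=3 → 8; n=4 → 15; n=5 → 24; n=6 → 35; n=7 → 48; n=8 → 63; n=9 → 80.
Orbitals: 8 + 15 + 24 + 35 + 48 + 63 + 80 = 273. Including both spin states (m_s = ±1/2) gives 2 × 273 = 546 states.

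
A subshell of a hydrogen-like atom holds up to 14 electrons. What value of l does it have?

l = 3

2(2l+1) = 14 ⇒ 2l+1 = 7 ⇒ l = 3.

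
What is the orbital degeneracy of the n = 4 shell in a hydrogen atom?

16

The n = 4 shell contains n² = 4² = 16 orbitals.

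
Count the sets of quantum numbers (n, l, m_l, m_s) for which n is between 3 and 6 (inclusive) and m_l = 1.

28

Per-shell orbital counts meeting the constraint:
n=3 → 2; n=4 → 3; n=5 → 4; n=6 → 5.
Orbitals: 2 + 3 + 4 + 5 = 14. Including both spin states (m_s = ±1/2) gives 2 × 14 = 28 states.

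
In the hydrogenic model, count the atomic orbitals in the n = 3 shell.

9

The n = 3 shell contains n² = 3² = 9 orbitals.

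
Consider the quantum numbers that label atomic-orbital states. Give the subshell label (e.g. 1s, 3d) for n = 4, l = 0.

4s

l = 0 corresponds to the letter 's', so the subshell is 4s.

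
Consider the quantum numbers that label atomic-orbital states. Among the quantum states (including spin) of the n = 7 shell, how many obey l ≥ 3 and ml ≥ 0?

Contributions: l=3 → 4; l=4 → 5; l=5 → 6; l=6 → 7.
Orbitals: 4 + 5 + 6 + 7 = 22. Each orbital carries two spin states, so 22 × 2 = 44 states.

44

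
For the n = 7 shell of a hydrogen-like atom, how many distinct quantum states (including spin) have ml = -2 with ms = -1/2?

5

The (l, ml) pairs meeting ml = -2 give: l=2 → 1; l=3 → 1; l=4 → 1; l=5 → 1; l=6 → 1.
Orbitals: 1 + 1 + 1 + 1 + 1 = 5. With ms fixed to a single value there is one state per orbital, giving 5 states.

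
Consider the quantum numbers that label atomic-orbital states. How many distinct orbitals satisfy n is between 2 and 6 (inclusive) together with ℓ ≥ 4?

Count contributing orbitals for each principal shell:
n=5 → 9; n=6 → 20.
Total orbitals: 9 + 20 = 29.

29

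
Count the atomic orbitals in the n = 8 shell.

The n = 8 shell contains n² = 8² = 64 orbitals.

64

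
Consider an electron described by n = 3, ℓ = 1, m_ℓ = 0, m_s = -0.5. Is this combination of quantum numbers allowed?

n = 3 is a positive integer. ℓ = 1 satisfies 0 ≤ ℓ ≤ n−1 = 2. m_ℓ = 0 lies in the range −ℓ … +ℓ (here −1 … 1). m_s = -1/2 is one of ±1/2.
All four constraints are satisfied.

Yes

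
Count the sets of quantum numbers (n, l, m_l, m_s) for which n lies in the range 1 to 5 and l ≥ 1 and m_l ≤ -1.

40

Per-shell orbital counts meeting the constraint:
n=2 → 1; n=3 → 3; n=4 → 6; n=5 → 10.
Orbitals: 1 + 3 + 6 + 10 = 20. Including both spin states (m_s = ±1/2) gives 2 × 20 = 40 states.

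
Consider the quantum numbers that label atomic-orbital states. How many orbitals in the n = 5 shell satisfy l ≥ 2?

21

Go through l = 0, …, 4 (the values permitted for n = 5).
Contributions: l=2 → 5; l=3 → 7; l=4 → 9.
Total orbitals: 5 + 7 + 9 = 21.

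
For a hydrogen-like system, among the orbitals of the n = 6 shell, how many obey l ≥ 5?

For n = 6, l ranges over 0 … 5.
The (l, ml) pairs meeting l ≥ 5 give: l=5 → 11.
Total orbitals: 11.

11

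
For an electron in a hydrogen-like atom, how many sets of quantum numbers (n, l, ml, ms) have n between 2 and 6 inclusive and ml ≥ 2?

40

Per-shell orbital counts meeting the constraint:
n=3 → 1; n=4 → 3; n=5 → 6; n=6 → 10.
Orbitals: 1 + 3 + 6 + 10 = 20. Including both spin states (ms = ±1/2) gives 2 × 20 = 40 states.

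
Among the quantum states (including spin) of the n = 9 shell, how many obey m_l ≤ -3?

Go through l = 0, …, 8 (the values permitted for n = 9).
Per l-value: l=3 → 1; l=4 → 2; l=5 → 3; l=6 → 4; l=7 → 5; l=8 → 6.
Orbitals: 1 + 2 + 3 + 4 + 5 + 6 = 21. Each orbital carries two spin states, so 21 × 2 = 42 states.

42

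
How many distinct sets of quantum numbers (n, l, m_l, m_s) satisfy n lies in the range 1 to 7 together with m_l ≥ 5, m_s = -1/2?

4

Count contributing orbitals for each principal shell:
n=6 → 1; n=7 → 3.
Orbitals: 1 + 3 = 4. With m_s fixed to -1/2 there is one state per orbital, so 4 states.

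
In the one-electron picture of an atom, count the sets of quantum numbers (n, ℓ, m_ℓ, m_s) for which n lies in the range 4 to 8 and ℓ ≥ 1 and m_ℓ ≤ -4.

Go shell by shell, enumerating (ℓ, m_ℓ) with ℓ ≥ 1 and m_ℓ ≤ -4:
n=5 → 1; n=6 → 3; n=7 → 6; n=8 → 10.
Orbitals: 1 + 3 + 6 + 10 = 20. Including both spin states (m_s = ±1/2) gives 2 × 20 = 40 states.

40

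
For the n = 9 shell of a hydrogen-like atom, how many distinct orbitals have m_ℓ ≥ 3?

21

Go through ℓ = 0, …, 8 (the values permitted for n = 9).
Orbitals with m_ℓ ≥ 3, by ℓ: ℓ=3 → 1; ℓ=4 → 2; ℓ=5 → 3; ℓ=6 → 4; ℓ=7 → 5; ℓ=8 → 6.
Total orbitals: 1 + 2 + 3 + 4 + 5 + 6 = 21.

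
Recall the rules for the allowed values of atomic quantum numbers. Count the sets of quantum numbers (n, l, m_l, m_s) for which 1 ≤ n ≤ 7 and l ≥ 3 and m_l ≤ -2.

60

Per-shell orbital counts meeting the constraint:
n=4 → 2; n=5 → 5; n=6 → 9; n=7 → 14.
Orbitals: 2 + 5 + 9 + 14 = 30. Including both spin states (m_s = ±1/2) gives 2 × 30 = 60 states.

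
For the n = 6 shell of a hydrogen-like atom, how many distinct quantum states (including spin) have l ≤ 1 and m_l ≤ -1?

2

The n = 6 shell has l = 0 through 5; check each.
Per l-value: l=1 → 1.
Orbitals: 1. Each orbital carries two spin states, so 1 × 2 = 2 states.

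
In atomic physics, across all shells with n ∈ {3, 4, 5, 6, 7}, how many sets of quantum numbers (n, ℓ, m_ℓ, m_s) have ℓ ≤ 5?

Go shell by shell, enumerating (ℓ, m_ℓ) with ℓ ≤ 5:
n=3 → 9; n=4 → 16; n=5 → 25; n=6 → 36; n=7 → 36.
Orbitals: 9 + 16 + 25 + 36 + 36 = 122. Including both spin states (m_s = ±1/2) gives 2 × 122 = 244 states.

244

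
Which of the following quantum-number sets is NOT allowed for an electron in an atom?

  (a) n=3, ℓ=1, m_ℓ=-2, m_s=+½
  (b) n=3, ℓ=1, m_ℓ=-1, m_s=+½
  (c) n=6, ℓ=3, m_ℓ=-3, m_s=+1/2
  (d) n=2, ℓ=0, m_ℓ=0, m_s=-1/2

(a) has |m_ℓ| = 2 > ℓ = 1, violating −ℓ ≤ m_ℓ ≤ ℓ.
The remaining sets (b), (c), (d) satisfy all four rules.

(a)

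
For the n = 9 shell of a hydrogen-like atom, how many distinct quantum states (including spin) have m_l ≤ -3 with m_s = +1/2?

21

Orbitals with m_l ≤ -3, by l: l=3 → 1; l=4 → 2; l=5 → 3; l=6 → 4; l=7 → 5; l=8 → 6.
Orbitals: 1 + 2 + 3 + 4 + 5 + 6 = 21. With m_s fixed to a single value there is one state per orbital, giving 21 states.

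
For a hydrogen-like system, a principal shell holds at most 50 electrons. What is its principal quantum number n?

n = 5

2n² = 50 ⇒ n² = 25 ⇒ n = 5.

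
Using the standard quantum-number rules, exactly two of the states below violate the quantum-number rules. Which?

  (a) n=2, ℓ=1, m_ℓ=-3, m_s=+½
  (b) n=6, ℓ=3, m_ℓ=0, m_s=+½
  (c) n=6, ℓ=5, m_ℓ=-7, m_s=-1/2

(a) has |m_ℓ| = 3 > ℓ = 1, violating −ℓ ≤ m_ℓ ≤ ℓ.
(c) has |m_ℓ| = 7 > ℓ = 5, violating −ℓ ≤ m_ℓ ≤ ℓ.
The remaining set (b) satisfies all four rules.

(a) and (c)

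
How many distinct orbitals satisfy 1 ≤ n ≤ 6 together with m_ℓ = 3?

6

Work shell by shell — for each n, count the (ℓ, m_ℓ) pairs that satisfy m_ℓ = 3:
n=4 → 1; n=5 → 2; n=6 → 3.
Total orbitals: 1 + 2 + 3 = 6.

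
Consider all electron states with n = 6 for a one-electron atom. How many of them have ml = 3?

6

For n = 6, l ranges over 0 … 5.
Per l-value: l=3 → 1; l=4 → 1; l=5 → 1.
Orbitals: 1 + 1 + 1 = 3. Each orbital carries two spin states, so 3 × 2 = 6 states.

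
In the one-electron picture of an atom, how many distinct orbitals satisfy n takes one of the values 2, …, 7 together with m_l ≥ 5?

4

Per-shell orbital counts meeting the constraint:
n=6 → 1; n=7 → 3.
Total orbitals: 1 + 3 = 4.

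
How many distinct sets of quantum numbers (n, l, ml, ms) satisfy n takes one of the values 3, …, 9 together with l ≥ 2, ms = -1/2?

Count contributing orbitals for each principal shell:
n=3 → 5; n=4 → 12; n=5 → 21; n=6 → 32; n=7 → 45; n=8 → 60; n=9 → 77.
Orbitals: 5 + 12 + 21 + 32 + 45 + 60 + 77 = 252. With ms fixed to -1/2 there is one state per orbital, so 252 states.

252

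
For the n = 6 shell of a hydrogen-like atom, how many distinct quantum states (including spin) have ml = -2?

Contributions: l=2 → 1; l=3 → 1; l=4 → 1; l=5 → 1.
Orbitals: 1 + 1 + 1 + 1 = 4. Each orbital carries two spin states, so 4 × 2 = 8 states.

8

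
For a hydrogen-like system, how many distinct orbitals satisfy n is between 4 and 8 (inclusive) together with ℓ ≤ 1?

Per-shell orbital counts meeting the constraint:
n=4 → 4; n=5 → 4; n=6 → 4; n=7 → 4; n=8 → 4.
Total orbitals: 4 + 4 + 4 + 4 + 4 = 20.

20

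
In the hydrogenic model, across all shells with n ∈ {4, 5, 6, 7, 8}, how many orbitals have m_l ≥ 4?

Work shell by shell — for each n, count the (l, m_l) pairs that satisfy m_l ≥ 4:
n=5 → 1; n=6 → 3; n=7 → 6; n=8 → 10.
Total orbitals: 1 + 3 + 6 + 10 = 20.

20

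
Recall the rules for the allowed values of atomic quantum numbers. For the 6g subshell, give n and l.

The leading integer gives n = 6; the letter 'g' means l = 4.

n = 6, l = 4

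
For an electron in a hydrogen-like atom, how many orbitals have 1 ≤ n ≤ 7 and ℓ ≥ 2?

Go shell by shell, enumerating (ℓ, m_ℓ) with ℓ ≥ 2:
n=3 → 5; n=4 → 12; n=5 → 21; n=6 → 32; n=7 → 45.
Total orbitals: 5 + 12 + 21 + 32 + 45 = 115.

115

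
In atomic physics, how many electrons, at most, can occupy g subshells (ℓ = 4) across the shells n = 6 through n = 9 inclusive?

A g subshell (ℓ = 4) exists for every n ≥ 5, so shells n = 6, 7, 8, 9 each contribute one — 4 subshells.
Since each g subshell holds 2(2·4+1) = 18 electrons, the total is 4 × 18 = 72.

72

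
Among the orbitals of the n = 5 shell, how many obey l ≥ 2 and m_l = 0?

Contributions: l=2 → 1; l=3 → 1; l=4 → 1.
Total orbitals: 1 + 1 + 1 = 3.

3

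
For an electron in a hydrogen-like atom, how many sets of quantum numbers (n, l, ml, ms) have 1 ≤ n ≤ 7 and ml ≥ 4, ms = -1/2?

For each n in the range, tally the orbitals obeying ml ≥ 4:
n=5 → 1; n=6 → 3; n=7 → 6.
Orbitals: 1 + 3 + 6 = 10. With ms fixed to -1/2 there is one state per orbital, so 10 states.

10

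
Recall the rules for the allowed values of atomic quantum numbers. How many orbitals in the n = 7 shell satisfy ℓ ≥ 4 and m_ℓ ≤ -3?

Go through ℓ = 0, …, 6 (the values permitted for n = 7).
Contributions: ℓ=4 → 2; ℓ=5 → 3; ℓ=6 → 4.
Total orbitals: 2 + 3 + 4 = 9.

9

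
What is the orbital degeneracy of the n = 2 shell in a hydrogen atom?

The n = 2 shell contains n² = 2² = 4 orbitals.

4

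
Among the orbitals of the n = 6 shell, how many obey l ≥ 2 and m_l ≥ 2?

The n = 6 shell has l = 0 through 5; check each.
Orbitals with l ≥ 2 and m_l ≥ 2, by l: l=2 → 1; l=3 → 2; l=4 → 3; l=5 → 4.
Total orbitals: 1 + 2 + 3 + 4 = 10.

10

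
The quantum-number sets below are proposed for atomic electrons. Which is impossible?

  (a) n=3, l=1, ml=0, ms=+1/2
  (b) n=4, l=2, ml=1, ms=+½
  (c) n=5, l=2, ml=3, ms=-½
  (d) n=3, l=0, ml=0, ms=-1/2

(c) has |ml| = 3 > l = 2, violating −l ≤ ml ≤ l.
The remaining sets (a), (b), (d) satisfy all four rules.

(c)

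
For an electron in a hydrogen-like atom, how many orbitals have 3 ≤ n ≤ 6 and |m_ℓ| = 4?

6

Go shell by shell, enumerating (ℓ, m_ℓ) with |m_ℓ| = 4:
n=5 → 2; n=6 → 4.
Total orbitals: 2 + 4 = 6.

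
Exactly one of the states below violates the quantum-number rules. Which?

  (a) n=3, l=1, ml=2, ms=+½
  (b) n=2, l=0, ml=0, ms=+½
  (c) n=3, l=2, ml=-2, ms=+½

(a) has |ml| = 2 > l = 1, violating −l ≤ ml ≤ l.
The remaining sets (b), (c) satisfy all four rules.

(a)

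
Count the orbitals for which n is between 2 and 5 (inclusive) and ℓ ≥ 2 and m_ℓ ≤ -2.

10

Treat each shell separately and count matching orbitals:
n=3 → 1; n=4 → 3; n=5 → 6.
Total orbitals: 1 + 3 + 6 = 10.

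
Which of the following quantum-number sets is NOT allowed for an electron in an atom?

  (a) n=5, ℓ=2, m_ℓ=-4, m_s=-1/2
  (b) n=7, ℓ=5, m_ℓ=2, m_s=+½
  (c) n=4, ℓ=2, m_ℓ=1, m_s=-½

(a)

(a) has |m_ℓ| = 4 > ℓ = 2, violating −ℓ ≤ m_ℓ ≤ ℓ.
The remaining sets (b), (c) satisfy all four rules.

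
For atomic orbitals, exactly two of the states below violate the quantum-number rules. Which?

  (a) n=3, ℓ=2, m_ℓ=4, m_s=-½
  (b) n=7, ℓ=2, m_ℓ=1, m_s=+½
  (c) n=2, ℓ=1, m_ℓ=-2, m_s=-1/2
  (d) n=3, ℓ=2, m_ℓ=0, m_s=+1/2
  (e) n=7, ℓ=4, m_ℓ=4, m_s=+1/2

(a) and (c)

(a) has |m_ℓ| = 4 > ℓ = 2, violating −ℓ ≤ m_ℓ ≤ ℓ.
(c) has |m_ℓ| = 2 > ℓ = 1, violating −ℓ ≤ m_ℓ ≤ ℓ.
The remaining sets (b), (d), (e) satisfy all four rules.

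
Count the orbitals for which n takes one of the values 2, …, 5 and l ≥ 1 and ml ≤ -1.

20

Work shell by shell — for each n, count the (l, ml) pairs that satisfy l ≥ 1 and ml ≤ -1:
n=2 → 1; n=3 → 3; n=4 → 6; n=5 → 10.
Total orbitals: 1 + 3 + 6 + 10 = 20.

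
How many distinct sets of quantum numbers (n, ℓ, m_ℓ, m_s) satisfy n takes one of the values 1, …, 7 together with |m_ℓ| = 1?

84

Count contributing orbitals for each principal shell:
n=2 → 2; n=3 → 4; n=4 → 6; n=5 → 8; n=6 → 10; n=7 → 12.
Orbitals: 2 + 4 + 6 + 8 + 10 + 12 = 42. Including both spin states (m_s = ±1/2) gives 2 × 42 = 84 states.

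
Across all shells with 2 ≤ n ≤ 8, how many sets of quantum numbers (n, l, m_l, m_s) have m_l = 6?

Work shell by shell — for each n, count the (l, m_l) pairs that satisfy m_l = 6:
n=7 → 1; n=8 → 2.
Orbitals: 1 + 2 = 3. Including both spin states (m_s = ±1/2) gives 2 × 3 = 6 states.

6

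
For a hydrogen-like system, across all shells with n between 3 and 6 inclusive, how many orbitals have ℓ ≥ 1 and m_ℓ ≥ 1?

Work shell by shell — for each n, count the (ℓ, m_ℓ) pairs that satisfy ℓ ≥ 1 and m_ℓ ≥ 1:
n=3 → 3; n=4 → 6; n=5 → 10; n=6 → 15.
Total orbitals: 3 + 6 + 10 + 15 = 34.

34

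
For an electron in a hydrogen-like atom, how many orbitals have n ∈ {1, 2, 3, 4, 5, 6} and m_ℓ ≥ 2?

20

For each n in the range, tally the orbitals obeying m_ℓ ≥ 2:
n=3 → 1; n=4 → 3; n=5 → 6; n=6 → 10.
Total orbitals: 1 + 3 + 6 + 10 = 20.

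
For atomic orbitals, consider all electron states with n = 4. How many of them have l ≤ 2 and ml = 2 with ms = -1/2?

Contributions: l=2 → 1.
Orbitals: 1. With ms fixed to a single value there is one state per orbital, giving 1 state.

1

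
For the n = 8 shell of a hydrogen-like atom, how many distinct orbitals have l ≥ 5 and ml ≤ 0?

21

Go through l = 0, …, 7 (the values permitted for n = 8).
The (l, ml) pairs meeting l ≥ 5 and ml ≤ 0 give: l=5 → 6; l=6 → 7; l=7 → 8.
Total orbitals: 6 + 7 + 8 = 21.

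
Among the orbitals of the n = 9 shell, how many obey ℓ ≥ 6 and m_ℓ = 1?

3

For n = 9, ℓ ranges over 0 … 8.
Contributions: ℓ=6 → 1; ℓ=7 → 1; ℓ=8 → 1.
Total orbitals: 1 + 1 + 1 = 3.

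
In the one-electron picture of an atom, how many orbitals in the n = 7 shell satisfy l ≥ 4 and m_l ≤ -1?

15

Per l-value: l=4 → 4; l=5 → 5; l=6 → 6.
Total orbitals: 4 + 5 + 6 = 15.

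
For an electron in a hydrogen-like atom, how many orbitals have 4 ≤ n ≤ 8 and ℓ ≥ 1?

For each n in the range, tally the orbitals obeying ℓ ≥ 1:
n=4 → 15; n=5 → 24; n=6 → 35; n=7 → 48; n=8 → 63.
Total orbitals: 15 + 24 + 35 + 48 + 63 = 185.

185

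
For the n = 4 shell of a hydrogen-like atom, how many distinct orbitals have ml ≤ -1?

6

For n = 4, l ranges over 0 … 3.
The (l, ml) pairs meeting ml ≤ -1 give: l=1 → 1; l=2 → 2; l=3 → 3.
Total orbitals: 1 + 2 + 3 = 6.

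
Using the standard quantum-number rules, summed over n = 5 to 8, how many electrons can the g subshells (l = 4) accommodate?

A g subshell (l = 4) exists for every n ≥ 5, so shells n = 5, 6, 7, 8 each contribute one — 4 subshells.
Since each g subshell holds 2(2·4+1) = 18 electrons, the total is 4 × 18 = 72.

72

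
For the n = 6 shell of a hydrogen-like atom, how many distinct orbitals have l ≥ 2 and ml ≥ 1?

The n = 6 shell has l = 0 through 5; check each.
Orbitals with l ≥ 2 and ml ≥ 1, by l: l=2 → 2; l=3 → 3; l=4 → 4; l=5 → 5.
Total orbitals: 2 + 3 + 4 + 5 = 14.

14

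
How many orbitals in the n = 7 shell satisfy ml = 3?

The (l, ml) pairs meeting ml = 3 give: l=3 → 1; l=4 → 1; l=5 → 1; l=6 → 1.
Total orbitals: 1 + 1 + 1 + 1 = 4.

4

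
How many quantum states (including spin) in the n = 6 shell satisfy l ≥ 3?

Go through l = 0, …, 5 (the values permitted for n = 6).
Contributions: l=3 → 7; l=4 → 9; l=5 → 11.
Orbitals: 7 + 9 + 11 = 27. Each orbital carries two spin states, so 27 × 2 = 54 states.

54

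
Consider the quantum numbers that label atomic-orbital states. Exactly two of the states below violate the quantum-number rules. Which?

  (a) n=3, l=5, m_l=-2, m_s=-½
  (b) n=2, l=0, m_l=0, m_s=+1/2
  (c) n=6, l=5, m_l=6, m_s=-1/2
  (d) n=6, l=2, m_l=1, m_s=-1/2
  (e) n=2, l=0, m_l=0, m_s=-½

(a) and (c)

(a) has l = 5 ≥ n = 3, violating 0 ≤ l ≤ n−1.
(c) has |m_l| = 6 > l = 5, violating −l ≤ m_l ≤ l.
The remaining sets (b), (d), (e) satisfy all four rules.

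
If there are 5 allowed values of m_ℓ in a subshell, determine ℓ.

ℓ = 2

m_ℓ ranges over 2ℓ+1 integers, so 2ℓ+1 = 5 ⇒ ℓ = 2.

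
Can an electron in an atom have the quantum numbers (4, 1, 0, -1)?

Not allowed

The spin quantum number for an electron can only be ms = +1/2 or −1/2; ms = -1 is not one of those.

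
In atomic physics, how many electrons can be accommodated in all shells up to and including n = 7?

280

Total orbitals = 1² + 2² + 3² + 4² + 5² + 6² + 7² = 140. Doubling for spin gives 280 electrons.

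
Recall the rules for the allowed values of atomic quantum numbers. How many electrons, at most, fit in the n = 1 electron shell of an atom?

2

A shell holds 2n² electrons: 2 × 1² = 2 × 1 = 2.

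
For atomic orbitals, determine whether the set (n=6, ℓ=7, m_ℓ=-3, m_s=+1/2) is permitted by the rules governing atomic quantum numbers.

Not allowed

The orbital quantum number must satisfy 0 ≤ ℓ ≤ n−1. With n = 6 the allowed ℓ values are 0, 1, 2, 3, 4, 5, so ℓ = 7 is out of range.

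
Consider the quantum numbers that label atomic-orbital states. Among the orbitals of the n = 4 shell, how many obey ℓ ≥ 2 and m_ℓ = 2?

2

Orbitals with ℓ ≥ 2 and m_ℓ = 2, by ℓ: ℓ=2 → 1; ℓ=3 → 1.
Total orbitals: 1 + 1 = 2.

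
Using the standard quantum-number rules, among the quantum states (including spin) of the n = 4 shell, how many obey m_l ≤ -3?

With n = 4 the allowed l are 0, 1, …, 3.
The (l, m_l) pairs meeting m_l ≤ -3 give: l=3 → 1.
Orbitals: 1. Each orbital carries two spin states, so 1 × 2 = 2 states.

2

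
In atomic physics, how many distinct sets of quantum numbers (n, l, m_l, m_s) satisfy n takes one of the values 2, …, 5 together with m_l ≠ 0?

80

Work shell by shell — for each n, count the (l, m_l) pairs that satisfy m_l ≠ 0:
n=2 → 2; n=3 → 6; n=4 → 12; n=5 → 20.
Orbitals: 2 + 6 + 12 + 20 = 40. Including both spin states (m_s = ±1/2) gives 2 × 40 = 80 states.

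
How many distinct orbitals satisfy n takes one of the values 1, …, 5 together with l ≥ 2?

Per-shell orbital counts meeting the constraint:
n=3 → 5; n=4 → 12; n=5 → 21.
Total orbitals: 5 + 12 + 21 = 38.

38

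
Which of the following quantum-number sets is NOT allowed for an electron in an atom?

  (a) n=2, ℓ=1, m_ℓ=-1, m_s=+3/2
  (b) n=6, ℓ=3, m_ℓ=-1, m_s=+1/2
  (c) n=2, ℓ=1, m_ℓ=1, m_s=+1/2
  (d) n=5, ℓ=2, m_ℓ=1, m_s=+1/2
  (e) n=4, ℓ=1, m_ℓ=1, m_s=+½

(a) has m_s = +3/2, but an electron's spin must be ±1/2.
The remaining sets (b), (c), (d), (e) satisfy all four rules.

(a)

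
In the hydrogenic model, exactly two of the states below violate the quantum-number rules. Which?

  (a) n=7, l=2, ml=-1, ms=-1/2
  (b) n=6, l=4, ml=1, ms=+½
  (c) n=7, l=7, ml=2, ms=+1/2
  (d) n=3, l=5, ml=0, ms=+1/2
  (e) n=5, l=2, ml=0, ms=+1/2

(c) has l = 7 ≥ n = 7, violating 0 ≤ l ≤ n−1.
(d) has l = 5 ≥ n = 3, violating 0 ≤ l ≤ n−1.
The remaining sets (a), (b), (e) satisfy all four rules.

(c) and (d)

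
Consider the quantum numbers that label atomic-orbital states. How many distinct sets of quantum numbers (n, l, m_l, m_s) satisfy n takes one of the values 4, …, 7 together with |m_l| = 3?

40

Work shell by shell — for each n, count the (l, m_l) pairs that satisfy |m_l| = 3:
n=4 → 2; n=5 → 4; n=6 → 6; n=7 → 8.
Orbitals: 2 + 4 + 6 + 8 = 20. Including both spin states (m_s = ±1/2) gives 2 × 20 = 40 states.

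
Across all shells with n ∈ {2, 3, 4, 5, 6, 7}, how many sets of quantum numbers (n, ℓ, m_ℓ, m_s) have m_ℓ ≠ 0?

For each n in the range, tally the orbitals obeying m_ℓ ≠ 0:
n=2 → 2; n=3 → 6; n=4 → 12; n=5 → 20; n=6 → 30; n=7 → 42.
Orbitals: 2 + 6 + 12 + 20 + 30 + 42 = 112. Including both spin states (m_s = ±1/2) gives 2 × 112 = 224 states.

224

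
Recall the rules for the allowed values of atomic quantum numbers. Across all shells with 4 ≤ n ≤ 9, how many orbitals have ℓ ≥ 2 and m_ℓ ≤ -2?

83

Go shell by shell, enumerating (ℓ, m_ℓ) with ℓ ≥ 2 and m_ℓ ≤ -2:
n=4 → 3; n=5 → 6; n=6 → 10; n=7 → 15; n=8 → 21; n=9 → 28.
Total orbitals: 3 + 6 + 10 + 15 + 21 + 28 = 83.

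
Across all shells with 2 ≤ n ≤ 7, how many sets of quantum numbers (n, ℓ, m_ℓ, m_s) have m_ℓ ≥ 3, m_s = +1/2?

For each n in the range, tally the orbitals obeying m_ℓ ≥ 3:
n=4 → 1; n=5 → 3; n=6 → 6; n=7 → 10.
Orbitals: 1 + 3 + 6 + 10 = 20. With m_s fixed to +1/2 there is one state per orbital, so 20 states.

20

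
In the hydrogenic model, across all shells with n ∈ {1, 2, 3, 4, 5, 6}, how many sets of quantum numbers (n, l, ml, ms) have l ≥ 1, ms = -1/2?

85

Count contributing orbitals for each principal shell:
n=2 → 3; n=3 → 8; n=4 → 15; n=5 → 24; n=6 → 35.
Orbitals: 3 + 8 + 15 + 24 + 35 = 85. With ms fixed to -1/2 there is one state per orbital, so 85 states.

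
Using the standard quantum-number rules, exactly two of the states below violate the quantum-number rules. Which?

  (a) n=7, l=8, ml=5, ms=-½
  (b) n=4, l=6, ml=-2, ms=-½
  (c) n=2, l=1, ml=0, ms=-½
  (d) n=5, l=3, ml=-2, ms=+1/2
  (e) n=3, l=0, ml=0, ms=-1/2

(a) has l = 8 ≥ n = 7, violating 0 ≤ l ≤ n−1.
(b) has l = 6 ≥ n = 4, violating 0 ≤ l ≤ n−1.
The remaining sets (c), (d), (e) satisfy all four rules.

(a) and (b)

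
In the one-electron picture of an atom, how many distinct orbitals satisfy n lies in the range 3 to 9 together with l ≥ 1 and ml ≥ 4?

35

Per-shell orbital counts meeting the constraint:
n=5 → 1; n=6 → 3; n=7 → 6; n=8 → 10; n=9 → 15.
Total orbitals: 1 + 3 + 6 + 10 + 15 = 35.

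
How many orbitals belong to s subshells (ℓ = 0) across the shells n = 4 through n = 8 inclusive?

5

An s subshell (ℓ = 0) exists for every n ≥ 1, so shells n = 4, 5, 6, 7, 8 each contribute one — 5 subshells.
Since each s subshell has 2·0+1 = 1 orbital, the total is 5 × 1 = 5.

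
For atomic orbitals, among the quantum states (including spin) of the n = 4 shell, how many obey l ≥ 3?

Per l-value: l=3 → 7.
Orbitals: 7. Each orbital carries two spin states, so 7 × 2 = 14 states.

14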